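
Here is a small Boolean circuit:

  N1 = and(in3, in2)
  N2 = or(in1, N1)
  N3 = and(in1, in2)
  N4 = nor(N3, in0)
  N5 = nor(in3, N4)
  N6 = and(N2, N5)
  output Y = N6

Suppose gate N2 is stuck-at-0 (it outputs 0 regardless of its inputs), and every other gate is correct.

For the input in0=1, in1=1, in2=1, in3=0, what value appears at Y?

0

Propagate with N2 forced: N1=0, N2=0 [stuck-at-0], N3=1, N4=0, N5=1, N6=0.
So Y = 0. (Without the fault it would be 1.)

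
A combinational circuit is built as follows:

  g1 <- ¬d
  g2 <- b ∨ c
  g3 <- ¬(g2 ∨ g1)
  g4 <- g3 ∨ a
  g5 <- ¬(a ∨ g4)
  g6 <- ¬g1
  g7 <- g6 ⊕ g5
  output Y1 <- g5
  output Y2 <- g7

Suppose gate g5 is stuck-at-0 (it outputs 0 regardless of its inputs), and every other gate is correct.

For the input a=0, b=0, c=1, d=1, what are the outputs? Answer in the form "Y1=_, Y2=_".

Propagate with g5 forced: g1=0, g2=1, g3=0, g4=0, g5=0 [stuck-at-0], g6=1, g7=1.
So the outputs are Y1=0, Y2=1. (Without the fault they would be Y1=1, Y2=0.)

Y1=0, Y2=1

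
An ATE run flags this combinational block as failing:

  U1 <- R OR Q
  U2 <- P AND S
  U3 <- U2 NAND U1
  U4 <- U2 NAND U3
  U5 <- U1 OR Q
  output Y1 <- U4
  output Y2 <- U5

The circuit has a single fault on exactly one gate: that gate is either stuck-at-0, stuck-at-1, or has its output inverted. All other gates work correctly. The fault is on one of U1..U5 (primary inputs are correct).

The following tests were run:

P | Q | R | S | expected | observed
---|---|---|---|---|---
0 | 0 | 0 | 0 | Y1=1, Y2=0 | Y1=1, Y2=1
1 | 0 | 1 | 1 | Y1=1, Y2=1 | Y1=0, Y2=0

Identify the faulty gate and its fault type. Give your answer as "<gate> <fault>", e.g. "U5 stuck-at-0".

Fault-free values for test 1 (P=0, Q=0, R=0, S=0): U1=0, U2=0, U3=1, U4=1, U5=0, giving Y1=1, Y2=0. Observed Y1=1, Y2=1.
Test 1: faults giving observed Y1=1, Y2=1 are {U1 stuck-at-1, U1 inverted output, U5 stuck-at-1, U5 inverted output}.
Test 2 (P=1, Q=0, R=1, S=1): fault-free U1=1, U2=1, U3=0, U4=1, U5=1 → Y1=1, Y2=1; observed Y1=0, Y2=0. Eliminates U1 stuck-at-1, U5 stuck-at-1, U5 inverted output.
Only U1 inverted output is consistent with every test.

U1 inverted output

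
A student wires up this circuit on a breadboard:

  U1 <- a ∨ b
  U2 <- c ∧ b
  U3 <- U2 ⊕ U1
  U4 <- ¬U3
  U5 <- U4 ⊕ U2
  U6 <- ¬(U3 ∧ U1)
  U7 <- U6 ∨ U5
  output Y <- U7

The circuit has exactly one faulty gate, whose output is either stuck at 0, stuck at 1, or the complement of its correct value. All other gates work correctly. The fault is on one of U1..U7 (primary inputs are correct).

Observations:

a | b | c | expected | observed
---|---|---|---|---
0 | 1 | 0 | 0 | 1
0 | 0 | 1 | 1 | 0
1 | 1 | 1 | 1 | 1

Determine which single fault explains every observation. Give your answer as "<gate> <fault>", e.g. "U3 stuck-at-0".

Fault-free values for test 1 (a=0, b=1, c=0): U1=1, U2=0, U3=1, U4=0, U5=0, U6=0, U7=0, giving Y=0. Observed 1.
Test 1: faults giving observed 1 are {U1 stuck-at-0, U1 inverted output, U2 stuck-at-1, U2 inverted output, U3 stuck-at-0, U3 inverted output, U4 stuck-at-1, U4 inverted output, U5 stuck-at-1, U5 inverted output, U6 stuck-at-1, U6 inverted output, U7 stuck-at-1, U7 inverted output}.
Test 2 (a=0, b=0, c=1): fault-free U1=0, U2=0, U3=0, U4=1, U5=1, U6=1, U7=1 → 1; observed 0. Eliminates U1 stuck-at-0, U2 stuck-at-1, U2 inverted output, U3 stuck-at-0, U3 inverted output, U4 stuck-at-1, U4 inverted output, U5 stuck-at-1, U5 inverted output, U6 stuck-at-1, U6 inverted output, U7 stuck-at-1.
Test 3 (a=1, b=1, c=1): fault-free U1=1, U2=1, U3=0, U4=1, U5=0, U6=1, U7=1 → 1; observed 1. Eliminates U7 inverted output.
Only U1 inverted output is consistent with every test.

U1 inverted output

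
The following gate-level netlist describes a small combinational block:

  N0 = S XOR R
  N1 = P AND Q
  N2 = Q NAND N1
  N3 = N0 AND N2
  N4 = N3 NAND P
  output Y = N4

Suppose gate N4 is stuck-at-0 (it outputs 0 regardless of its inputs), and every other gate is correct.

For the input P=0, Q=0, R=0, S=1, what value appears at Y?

0

Propagate with N4 forced: N0=1, N1=0, N2=1, N3=1, N4=0 [stuck-at-0].
So Y = 0. (Without the fault it would be 1.)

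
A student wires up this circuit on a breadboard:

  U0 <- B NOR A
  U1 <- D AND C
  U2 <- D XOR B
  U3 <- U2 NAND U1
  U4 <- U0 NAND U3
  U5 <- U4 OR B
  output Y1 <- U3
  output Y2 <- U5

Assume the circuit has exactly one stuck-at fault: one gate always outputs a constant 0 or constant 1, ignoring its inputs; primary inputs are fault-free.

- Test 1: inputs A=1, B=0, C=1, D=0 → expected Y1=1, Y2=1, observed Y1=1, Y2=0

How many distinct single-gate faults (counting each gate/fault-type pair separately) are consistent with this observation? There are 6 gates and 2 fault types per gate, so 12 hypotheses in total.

Fault-free: U0=0, U1=0, U2=0, U3=1, U4=1, U5=1 → Y1=1, Y2=1. Observed Y1=1, Y2=0.
  U0 stuck-at-0: output Y1=1, Y2=1 ✗
  U0 stuck-at-1: output Y1=1, Y2=0 ✓
  U1 stuck-at-0: output Y1=1, Y2=1 ✗
  U1 stuck-at-1: output Y1=1, Y2=1 ✗
  U2 stuck-at-0: output Y1=1, Y2=1 ✗
  U2 stuck-at-1: output Y1=1, Y2=1 ✗
  U3 stuck-at-0: output Y1=0, Y2=1 ✗
  U3 stuck-at-1: output Y1=1, Y2=1 ✗
  U4 stuck-at-0: output Y1=1, Y2=0 ✓
  U4 stuck-at-1: output Y1=1, Y2=1 ✗
  U5 stuck-at-0: output Y1=1, Y2=0 ✓
  U5 stuck-at-1: output Y1=1, Y2=1 ✗
Consistent faults: {U0 stuck-at-1, U4 stuck-at-0, U5 stuck-at-0} — 3 in all.

3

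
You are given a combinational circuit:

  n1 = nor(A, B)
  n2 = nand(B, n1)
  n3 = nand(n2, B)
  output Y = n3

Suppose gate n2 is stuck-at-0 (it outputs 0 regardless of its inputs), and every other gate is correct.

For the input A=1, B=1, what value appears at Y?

Propagate with n2 forced: n1=0, n2=0 [stuck-at-0], n3=1.
So Y = 1. (Without the fault it would be 0.)

1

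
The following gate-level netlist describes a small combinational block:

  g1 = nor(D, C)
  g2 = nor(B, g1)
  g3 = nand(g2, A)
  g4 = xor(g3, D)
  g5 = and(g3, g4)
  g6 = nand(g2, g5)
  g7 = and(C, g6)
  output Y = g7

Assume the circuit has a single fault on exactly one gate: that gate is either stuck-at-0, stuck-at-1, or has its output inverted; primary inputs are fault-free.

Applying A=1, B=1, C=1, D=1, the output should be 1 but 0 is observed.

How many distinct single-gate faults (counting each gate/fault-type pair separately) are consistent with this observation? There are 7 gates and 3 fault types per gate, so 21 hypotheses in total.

Fault-free: g1=0, g2=0, g3=1, g4=0, g5=0, g6=1, g7=1 → 1. Observed 0.
  g1: none of the 3 fault types match ✗
  g2: none of the 3 fault types match ✗
  g3: none of the 3 fault types match ✗
  g4: none of the 3 fault types match ✗
  g5: none of the 3 fault types match ✗
  g6: stuck-at-0, inverted output ✓; others ✗
  g7: stuck-at-0, inverted output ✓; others ✗
Consistent faults: {g6 stuck-at-0, g6 inverted output, g7 stuck-at-0, g7 inverted output} — 4 in all.

4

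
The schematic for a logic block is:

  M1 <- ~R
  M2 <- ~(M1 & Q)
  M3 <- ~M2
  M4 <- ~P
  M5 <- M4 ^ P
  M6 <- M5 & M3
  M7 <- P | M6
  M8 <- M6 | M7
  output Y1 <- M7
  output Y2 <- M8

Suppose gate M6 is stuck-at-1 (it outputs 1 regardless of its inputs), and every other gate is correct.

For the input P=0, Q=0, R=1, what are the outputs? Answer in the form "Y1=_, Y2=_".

Propagate with M6 forced: M1=0, M2=1, M3=0, M4=1, M5=1, M6=1 [stuck-at-1], M7=1, M8=1.
So the outputs are Y1=1, Y2=1. (Without the fault they would be Y1=0, Y2=0.)

Y1=1, Y2=1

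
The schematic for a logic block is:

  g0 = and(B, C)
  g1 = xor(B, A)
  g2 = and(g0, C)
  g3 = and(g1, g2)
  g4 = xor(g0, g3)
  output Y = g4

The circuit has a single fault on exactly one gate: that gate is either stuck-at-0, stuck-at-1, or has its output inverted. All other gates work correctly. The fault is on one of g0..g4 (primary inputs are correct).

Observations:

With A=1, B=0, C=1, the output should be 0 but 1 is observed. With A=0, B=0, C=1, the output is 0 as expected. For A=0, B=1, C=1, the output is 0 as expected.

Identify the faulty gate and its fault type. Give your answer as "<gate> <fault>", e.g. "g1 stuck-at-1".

Fault-free values for test 1 (A=1, B=0, C=1): g0=0, g1=1, g2=0, g3=0, g4=0, giving Y=0. Observed 1.
Test 1: faults giving observed 1 are {g2 stuck-at-1, g2 inverted output, g3 stuck-at-1, g3 inverted output, g4 stuck-at-1, g4 inverted output}.
Test 2 (A=0, B=0, C=1): fault-free g0=0, g1=0, g2=0, g3=0, g4=0 → 0; observed 0. Eliminates g3 stuck-at-1, g3 inverted output, g4 stuck-at-1, g4 inverted output.
Test 3 (A=0, B=1, C=1): fault-free g0=1, g1=1, g2=1, g3=1, g4=0 → 0; observed 0. Eliminates g2 inverted output.
Only g2 stuck-at-1 is consistent with every test.

g2 stuck-at-1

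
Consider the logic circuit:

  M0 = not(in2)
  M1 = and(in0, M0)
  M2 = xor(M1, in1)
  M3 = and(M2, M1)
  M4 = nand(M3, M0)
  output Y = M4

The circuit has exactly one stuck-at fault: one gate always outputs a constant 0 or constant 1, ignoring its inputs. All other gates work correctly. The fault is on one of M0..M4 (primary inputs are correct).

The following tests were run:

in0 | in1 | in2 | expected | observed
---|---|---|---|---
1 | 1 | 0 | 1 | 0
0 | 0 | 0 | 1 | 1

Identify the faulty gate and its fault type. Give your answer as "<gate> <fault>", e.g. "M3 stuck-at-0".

Fault-free values for test 1 (in0=1, in1=1, in2=0): M0=1, M1=1, M2=0, M3=0, M4=1, giving Y=1. Observed 0.
Test 1: faults giving observed 0 are {M2 stuck-at-1, M3 stuck-at-1, M4 stuck-at-0}.
Test 2 (in0=0, in1=0, in2=0): fault-free M0=1, M1=0, M2=0, M3=0, M4=1 → 1; observed 1. Eliminates M3 stuck-at-1, M4 stuck-at-0.
Only M2 stuck-at-1 is consistent with every test.

M2 stuck-at-1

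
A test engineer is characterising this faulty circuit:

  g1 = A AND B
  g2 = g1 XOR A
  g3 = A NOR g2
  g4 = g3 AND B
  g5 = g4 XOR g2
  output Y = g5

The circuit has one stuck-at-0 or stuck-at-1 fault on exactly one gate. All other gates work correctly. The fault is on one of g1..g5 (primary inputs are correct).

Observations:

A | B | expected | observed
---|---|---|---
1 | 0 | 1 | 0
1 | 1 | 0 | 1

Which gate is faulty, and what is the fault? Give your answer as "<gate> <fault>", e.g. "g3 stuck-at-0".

Fault-free values for test 1 (A=1, B=0): g1=0, g2=1, g3=0, g4=0, g5=1, giving Y=1. Observed 0.
Test 1: faults giving observed 0 are {g1 stuck-at-1, g2 stuck-at-0, g4 stuck-at-1, g5 stuck-at-0}.
Test 2 (A=1, B=1): fault-free g1=1, g2=0, g3=0, g4=0, g5=0 → 0; observed 1. Eliminates g1 stuck-at-1, g2 stuck-at-0, g5 stuck-at-0.
Only g4 stuck-at-1 is consistent with every test.

g4 stuck-at-1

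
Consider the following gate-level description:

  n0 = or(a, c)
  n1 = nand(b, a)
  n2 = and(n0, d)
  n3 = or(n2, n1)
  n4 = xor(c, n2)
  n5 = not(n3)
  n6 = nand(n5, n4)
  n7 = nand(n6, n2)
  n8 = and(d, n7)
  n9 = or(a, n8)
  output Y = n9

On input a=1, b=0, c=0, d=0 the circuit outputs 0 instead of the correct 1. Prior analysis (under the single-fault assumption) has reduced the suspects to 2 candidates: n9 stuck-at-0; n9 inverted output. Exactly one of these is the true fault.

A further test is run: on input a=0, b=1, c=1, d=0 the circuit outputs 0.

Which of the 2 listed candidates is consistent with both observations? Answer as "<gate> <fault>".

Evaluate each candidate on input a=0, b=1, c=1, d=0:
  n9 stuck-at-0: n0=1, n1=1, n2=0, n3=1, n4=1, n5=0, n6=1, n7=1, n8=0, n9=0 [stuck-at-0] → 0 — matches
  n9 inverted output: n0=1, n1=1, n2=0, n3=1, n4=1, n5=0, n6=1, n7=1, n8=0, n9=1 [inverted output] → 1 — eliminated
Only n9 stuck-at-0 reproduces the observed 0.

n9 stuck-at-0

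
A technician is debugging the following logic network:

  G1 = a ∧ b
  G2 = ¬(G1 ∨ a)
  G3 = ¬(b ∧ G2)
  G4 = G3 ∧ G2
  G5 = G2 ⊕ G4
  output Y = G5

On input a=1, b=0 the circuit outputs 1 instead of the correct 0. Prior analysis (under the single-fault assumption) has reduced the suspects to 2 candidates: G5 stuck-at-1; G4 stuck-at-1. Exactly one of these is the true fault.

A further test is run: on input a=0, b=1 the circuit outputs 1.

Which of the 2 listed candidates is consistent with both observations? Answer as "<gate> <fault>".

Evaluate each candidate on input a=0, b=1:
  G5 stuck-at-1: G1=0, G2=1, G3=0, G4=0, G5=1 [stuck-at-1] → 1 — matches
  G4 stuck-at-1: G1=0, G2=1, G3=0, G4=1 [stuck-at-1], G5=0 → 0 — eliminated
Only G5 stuck-at-1 reproduces the observed 1.

G5 stuck-at-1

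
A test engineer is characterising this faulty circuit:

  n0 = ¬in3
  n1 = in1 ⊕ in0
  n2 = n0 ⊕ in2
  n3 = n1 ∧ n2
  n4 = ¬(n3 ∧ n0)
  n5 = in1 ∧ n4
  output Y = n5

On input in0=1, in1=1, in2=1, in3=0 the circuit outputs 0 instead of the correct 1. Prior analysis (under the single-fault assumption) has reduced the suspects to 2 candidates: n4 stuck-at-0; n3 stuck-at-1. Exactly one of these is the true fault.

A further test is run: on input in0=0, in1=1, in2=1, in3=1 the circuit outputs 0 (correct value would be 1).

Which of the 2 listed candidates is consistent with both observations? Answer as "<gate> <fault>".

n4 stuck-at-0

Evaluate each candidate on input in0=0, in1=1, in2=1, in3=1:
  n4 stuck-at-0: n0=0, n1=1, n2=1, n3=1, n4=0 [stuck-at-0], n5=0 → 0 — matches
  n3 stuck-at-1: n0=0, n1=1, n2=1, n3=1 [stuck-at-1], n4=1, n5=1 → 1 — eliminated
Only n4 stuck-at-0 reproduces the observed 0.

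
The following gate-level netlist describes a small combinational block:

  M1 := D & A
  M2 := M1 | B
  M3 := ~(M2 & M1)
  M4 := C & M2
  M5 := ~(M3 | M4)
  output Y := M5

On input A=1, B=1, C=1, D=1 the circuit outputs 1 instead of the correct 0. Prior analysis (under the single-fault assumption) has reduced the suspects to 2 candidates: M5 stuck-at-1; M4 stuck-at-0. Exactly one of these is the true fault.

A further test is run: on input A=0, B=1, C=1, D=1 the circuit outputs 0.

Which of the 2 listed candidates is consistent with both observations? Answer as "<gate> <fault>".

M4 stuck-at-0

Evaluate each candidate on input A=0, B=1, C=1, D=1:
  M5 stuck-at-1: M1=0, M2=1, M3=1, M4=1, M5=1 [stuck-at-1] → 1 — eliminated
  M4 stuck-at-0: M1=0, M2=1, M3=1, M4=0 [stuck-at-0], M5=0 → 0 — matches
Only M4 stuck-at-0 reproduces the observed 0.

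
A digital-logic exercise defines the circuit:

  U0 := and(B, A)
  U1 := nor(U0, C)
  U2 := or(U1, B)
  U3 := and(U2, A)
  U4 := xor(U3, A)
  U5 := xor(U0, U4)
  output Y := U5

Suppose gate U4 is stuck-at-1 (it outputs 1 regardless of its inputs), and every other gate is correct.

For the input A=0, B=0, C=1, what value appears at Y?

1

Propagate with U4 forced: U0=0, U1=0, U2=0, U3=0, U4=1 [stuck-at-1], U5=1.
So Y = 1. (Without the fault it would be 0.)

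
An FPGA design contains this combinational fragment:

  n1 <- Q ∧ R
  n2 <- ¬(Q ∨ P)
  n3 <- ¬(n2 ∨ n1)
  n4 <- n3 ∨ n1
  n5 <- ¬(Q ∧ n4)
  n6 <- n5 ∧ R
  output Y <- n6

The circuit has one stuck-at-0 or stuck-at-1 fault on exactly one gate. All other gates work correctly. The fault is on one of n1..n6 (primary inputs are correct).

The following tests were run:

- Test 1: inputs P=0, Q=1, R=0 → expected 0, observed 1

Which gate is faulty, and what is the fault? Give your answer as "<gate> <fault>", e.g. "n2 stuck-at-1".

Fault-free values for test 1 (P=0, Q=1, R=0): n1=0, n2=0, n3=1, n4=1, n5=0, n6=0, giving Y=0. Observed 1.
Test 1: faults giving observed 1 are {n6 stuck-at-1}.
Only n6 stuck-at-1 is consistent with every test.

n6 stuck-at-1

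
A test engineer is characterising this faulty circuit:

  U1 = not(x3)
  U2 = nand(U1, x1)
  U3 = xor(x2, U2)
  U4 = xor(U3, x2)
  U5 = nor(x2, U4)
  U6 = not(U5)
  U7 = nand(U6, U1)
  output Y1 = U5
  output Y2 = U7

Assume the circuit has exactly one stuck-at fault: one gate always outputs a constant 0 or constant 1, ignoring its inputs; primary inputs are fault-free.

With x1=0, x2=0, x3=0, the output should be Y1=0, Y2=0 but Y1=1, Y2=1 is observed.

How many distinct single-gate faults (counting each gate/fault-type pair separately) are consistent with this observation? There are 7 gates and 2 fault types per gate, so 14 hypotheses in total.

4

Fault-free: U1=1, U2=1, U3=1, U4=1, U5=0, U6=1, U7=0 → Y1=0, Y2=0. Observed Y1=1, Y2=1.
  U1 stuck-at-0: output Y1=0, Y2=1 ✗
  U1 stuck-at-1: output Y1=0, Y2=0 ✗
  U2 stuck-at-0: output Y1=1, Y2=1 ✓
  U2 stuck-at-1: output Y1=0, Y2=0 ✗
  U3 stuck-at-0: output Y1=1, Y2=1 ✓
  U3 stuck-at-1: output Y1=0, Y2=0 ✗
  U4 stuck-at-0: output Y1=1, Y2=1 ✓
  U4 stuck-at-1: output Y1=0, Y2=0 ✗
  U5 stuck-at-0: output Y1=0, Y2=0 ✗
  U5 stuck-at-1: output Y1=1, Y2=1 ✓
  U6 stuck-at-0: output Y1=0, Y2=1 ✗
  U6 stuck-at-1: output Y1=0, Y2=0 ✗
  U7 stuck-at-0: output Y1=0, Y2=0 ✗
  U7 stuck-at-1: output Y1=0, Y2=1 ✗
Consistent faults: {U2 stuck-at-0, U3 stuck-at-0, U4 stuck-at-0, U5 stuck-at-1} — 4 in all.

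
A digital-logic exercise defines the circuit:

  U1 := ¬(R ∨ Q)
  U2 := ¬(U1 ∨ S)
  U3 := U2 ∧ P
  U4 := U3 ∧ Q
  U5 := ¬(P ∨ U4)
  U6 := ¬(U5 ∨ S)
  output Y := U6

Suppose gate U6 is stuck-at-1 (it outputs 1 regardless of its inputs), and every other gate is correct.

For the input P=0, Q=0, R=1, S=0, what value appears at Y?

Propagate with U6 forced: U1=0, U2=1, U3=0, U4=0, U5=1, U6=1 [stuck-at-1].
So Y = 1. (Without the fault it would be 0.)

1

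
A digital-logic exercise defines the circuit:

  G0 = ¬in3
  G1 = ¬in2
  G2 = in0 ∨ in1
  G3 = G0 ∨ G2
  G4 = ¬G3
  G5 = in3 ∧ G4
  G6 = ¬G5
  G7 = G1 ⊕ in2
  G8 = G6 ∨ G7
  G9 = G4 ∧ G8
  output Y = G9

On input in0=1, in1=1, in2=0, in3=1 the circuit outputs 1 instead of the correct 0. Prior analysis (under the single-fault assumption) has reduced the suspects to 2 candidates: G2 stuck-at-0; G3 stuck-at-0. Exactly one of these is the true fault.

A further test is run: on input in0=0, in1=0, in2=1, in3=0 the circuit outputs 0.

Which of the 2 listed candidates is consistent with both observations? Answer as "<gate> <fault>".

Evaluate each candidate on input in0=0, in1=0, in2=1, in3=0:
  G2 stuck-at-0: G0=1, G1=0, G2=0 [stuck-at-0], G3=1, G4=0, G5=0, G6=1, G7=1, G8=1, G9=0 → 0 — matches
  G3 stuck-at-0: G0=1, G1=0, G2=0, G3=0 [stuck-at-0], G4=1, G5=0, G6=1, G7=1, G8=1, G9=1 → 1 — eliminated
Only G2 stuck-at-0 reproduces the observed 0.

G2 stuck-at-0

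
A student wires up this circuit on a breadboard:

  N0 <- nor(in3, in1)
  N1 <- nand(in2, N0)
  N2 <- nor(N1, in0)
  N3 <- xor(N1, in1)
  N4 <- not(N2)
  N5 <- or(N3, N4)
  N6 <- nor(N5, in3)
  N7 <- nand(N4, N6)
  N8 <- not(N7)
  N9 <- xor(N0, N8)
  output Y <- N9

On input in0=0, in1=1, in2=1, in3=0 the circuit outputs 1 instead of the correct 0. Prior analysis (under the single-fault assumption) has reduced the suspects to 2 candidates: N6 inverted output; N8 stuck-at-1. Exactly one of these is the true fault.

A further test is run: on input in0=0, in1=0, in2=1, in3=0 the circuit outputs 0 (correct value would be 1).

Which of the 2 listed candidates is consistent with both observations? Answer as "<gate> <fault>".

Evaluate each candidate on input in0=0, in1=0, in2=1, in3=0:
  N6 inverted output: N0=1, N1=0, N2=1, N3=0, N4=0, N5=0, N6=0 [inverted output], N7=1, N8=0, N9=1 → 1 — eliminated
  N8 stuck-at-1: N0=1, N1=0, N2=1, N3=0, N4=0, N5=0, N6=1, N7=1, N8=1 [stuck-at-1], N9=0 → 0 — matches
Only N8 stuck-at-1 reproduces the observed 0.

N8 stuck-at-1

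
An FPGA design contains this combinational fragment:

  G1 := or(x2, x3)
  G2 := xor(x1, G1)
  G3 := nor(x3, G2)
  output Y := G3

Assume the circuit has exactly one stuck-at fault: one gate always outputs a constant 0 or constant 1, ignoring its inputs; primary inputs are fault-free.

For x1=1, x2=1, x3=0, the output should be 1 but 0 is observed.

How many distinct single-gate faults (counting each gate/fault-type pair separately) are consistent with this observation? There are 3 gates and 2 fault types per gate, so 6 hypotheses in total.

Fault-free: G1=1, G2=0, G3=1 → 1. Observed 0.
  G1 stuck-at-0: output 0 ✓
  G1 stuck-at-1: output 1 ✗
  G2 stuck-at-0: output 1 ✗
  G2 stuck-at-1: output 0 ✓
  G3 stuck-at-0: output 0 ✓
  G3 stuck-at-1: output 1 ✗
Consistent faults: {G1 stuck-at-0, G2 stuck-at-1, G3 stuck-at-0} — 3 in all.

3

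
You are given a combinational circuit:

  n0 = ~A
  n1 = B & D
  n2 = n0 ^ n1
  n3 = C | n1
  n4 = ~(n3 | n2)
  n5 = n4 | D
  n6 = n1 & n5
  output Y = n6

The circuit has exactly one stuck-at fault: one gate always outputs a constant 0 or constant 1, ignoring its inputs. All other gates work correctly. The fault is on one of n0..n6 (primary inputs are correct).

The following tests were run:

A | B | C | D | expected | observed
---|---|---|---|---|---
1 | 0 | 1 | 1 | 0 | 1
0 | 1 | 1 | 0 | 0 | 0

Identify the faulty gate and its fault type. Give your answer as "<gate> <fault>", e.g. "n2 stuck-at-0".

Fault-free values for test 1 (A=1, B=0, C=1, D=1): n0=0, n1=0, n2=0, n3=1, n4=0, n5=1, n6=0, giving Y=0. Observed 1.
Test 1: faults giving observed 1 are {n1 stuck-at-1, n6 stuck-at-1}.
Test 2 (A=0, B=1, C=1, D=0): fault-free n0=1, n1=0, n2=1, n3=1, n4=0, n5=0, n6=0 → 0; observed 0. Eliminates n6 stuck-at-1.
Only n1 stuck-at-1 is consistent with every test.

n1 stuck-at-1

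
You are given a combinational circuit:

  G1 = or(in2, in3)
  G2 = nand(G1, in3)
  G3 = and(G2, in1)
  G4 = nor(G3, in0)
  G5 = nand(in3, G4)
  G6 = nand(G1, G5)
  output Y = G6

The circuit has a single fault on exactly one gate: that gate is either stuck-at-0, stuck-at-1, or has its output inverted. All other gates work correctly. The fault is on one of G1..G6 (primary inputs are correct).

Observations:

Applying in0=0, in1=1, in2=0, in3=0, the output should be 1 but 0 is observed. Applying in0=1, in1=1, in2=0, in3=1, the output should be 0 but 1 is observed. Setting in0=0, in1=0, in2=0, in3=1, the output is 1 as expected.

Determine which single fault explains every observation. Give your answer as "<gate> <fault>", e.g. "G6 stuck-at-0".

G1 inverted output

Fault-free values for test 1 (in0=0, in1=1, in2=0, in3=0): G1=0, G2=1, G3=1, G4=0, G5=1, G6=1, giving Y=1. Observed 0.
Test 1: faults giving observed 0 are {G1 stuck-at-1, G1 inverted output, G6 stuck-at-0, G6 inverted output}.
Test 2 (in0=1, in1=1, in2=0, in3=1): fault-free G1=1, G2=0, G3=0, G4=0, G5=1, G6=0 → 0; observed 1. Eliminates G1 stuck-at-1, G6 stuck-at-0.
Test 3 (in0=0, in1=0, in2=0, in3=1): fault-free G1=1, G2=0, G3=0, G4=1, G5=0, G6=1 → 1; observed 1. Eliminates G6 inverted output.
Only G1 inverted output is consistent with every test.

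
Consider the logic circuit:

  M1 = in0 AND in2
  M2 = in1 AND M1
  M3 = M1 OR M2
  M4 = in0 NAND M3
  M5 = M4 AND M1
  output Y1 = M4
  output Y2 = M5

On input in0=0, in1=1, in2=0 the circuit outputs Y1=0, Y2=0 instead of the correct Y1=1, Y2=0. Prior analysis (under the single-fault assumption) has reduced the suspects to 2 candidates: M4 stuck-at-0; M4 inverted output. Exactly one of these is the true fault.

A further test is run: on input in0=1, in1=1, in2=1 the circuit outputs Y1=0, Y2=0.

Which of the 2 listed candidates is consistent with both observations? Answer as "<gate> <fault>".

Evaluate each candidate on input in0=1, in1=1, in2=1:
  M4 stuck-at-0: M1=1, M2=1, M3=1, M4=0 [stuck-at-0], M5=0 → Y1=0, Y2=0 — matches
  M4 inverted output: M1=1, M2=1, M3=1, M4=1 [inverted output], M5=1 → Y1=1, Y2=1 — eliminated
Only M4 stuck-at-0 reproduces the observed Y1=0, Y2=0.

M4 stuck-at-0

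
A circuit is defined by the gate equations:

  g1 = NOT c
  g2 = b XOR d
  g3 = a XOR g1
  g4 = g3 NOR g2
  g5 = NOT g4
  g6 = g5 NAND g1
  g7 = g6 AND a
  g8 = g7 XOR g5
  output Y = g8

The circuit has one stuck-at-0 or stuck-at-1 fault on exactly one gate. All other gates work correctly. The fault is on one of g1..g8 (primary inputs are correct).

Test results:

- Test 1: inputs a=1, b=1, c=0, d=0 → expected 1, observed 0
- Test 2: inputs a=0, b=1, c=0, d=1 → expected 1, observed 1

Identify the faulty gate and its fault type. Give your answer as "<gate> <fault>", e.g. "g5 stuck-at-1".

Fault-free values for test 1 (a=1, b=1, c=0, d=0): g1=1, g2=1, g3=0, g4=0, g5=1, g6=0, g7=0, g8=1, giving Y=1. Observed 0.
Test 1: faults giving observed 0 are {g1 stuck-at-0, g6 stuck-at-1, g7 stuck-at-1, g8 stuck-at-0}.
Test 2 (a=0, b=1, c=0, d=1): fault-free g1=1, g2=0, g3=1, g4=0, g5=1, g6=0, g7=0, g8=1 → 1; observed 1. Eliminates g1 stuck-at-0, g7 stuck-at-1, g8 stuck-at-0.
Only g6 stuck-at-1 is consistent with every test.

g6 stuck-at-1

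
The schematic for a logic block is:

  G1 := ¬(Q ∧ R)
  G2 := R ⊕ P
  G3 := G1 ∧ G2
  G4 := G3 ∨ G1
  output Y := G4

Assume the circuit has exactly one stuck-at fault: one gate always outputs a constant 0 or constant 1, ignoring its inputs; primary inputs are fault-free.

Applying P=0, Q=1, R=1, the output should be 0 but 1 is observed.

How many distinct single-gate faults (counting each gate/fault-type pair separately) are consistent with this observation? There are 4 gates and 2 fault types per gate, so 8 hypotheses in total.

3

Fault-free: G1=0, G2=1, G3=0, G4=0 → 0. Observed 1.
  G1 stuck-at-0: output 0 ✗
  G1 stuck-at-1: output 1 ✓
  G2 stuck-at-0: output 0 ✗
  G2 stuck-at-1: output 0 ✗
  G3 stuck-at-0: output 0 ✗
  G3 stuck-at-1: output 1 ✓
  G4 stuck-at-0: output 0 ✗
  G4 stuck-at-1: output 1 ✓
Consistent faults: {G1 stuck-at-1, G3 stuck-at-1, G4 stuck-at-1} — 3 in all.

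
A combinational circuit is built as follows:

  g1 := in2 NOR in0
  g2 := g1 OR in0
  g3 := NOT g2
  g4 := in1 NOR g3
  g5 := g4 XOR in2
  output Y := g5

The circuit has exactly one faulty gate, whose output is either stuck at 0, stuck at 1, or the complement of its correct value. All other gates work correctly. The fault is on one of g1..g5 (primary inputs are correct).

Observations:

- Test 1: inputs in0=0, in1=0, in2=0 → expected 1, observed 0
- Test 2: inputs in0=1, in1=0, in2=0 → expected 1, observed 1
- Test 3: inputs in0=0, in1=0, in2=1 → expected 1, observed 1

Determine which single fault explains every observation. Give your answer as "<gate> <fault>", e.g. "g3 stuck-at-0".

Fault-free values for test 1 (in0=0, in1=0, in2=0): g1=1, g2=1, g3=0, g4=1, g5=1, giving Y=1. Observed 0.
Test 1: faults giving observed 0 are {g1 stuck-at-0, g1 inverted output, g2 stuck-at-0, g2 inverted output, g3 stuck-at-1, g3 inverted output, g4 stuck-at-0, g4 inverted output, g5 stuck-at-0, g5 inverted output}.
Test 2 (in0=1, in1=0, in2=0): fault-free g1=0, g2=1, g3=0, g4=1, g5=1 → 1; observed 1. Eliminates g2 stuck-at-0, g2 inverted output, g3 stuck-at-1, g3 inverted output, g4 stuck-at-0, g4 inverted output, g5 stuck-at-0, g5 inverted output.
Test 3 (in0=0, in1=0, in2=1): fault-free g1=0, g2=0, g3=1, g4=0, g5=1 → 1; observed 1. Eliminates g1 inverted output.
Only g1 stuck-at-0 is consistent with every test.

g1 stuck-at-0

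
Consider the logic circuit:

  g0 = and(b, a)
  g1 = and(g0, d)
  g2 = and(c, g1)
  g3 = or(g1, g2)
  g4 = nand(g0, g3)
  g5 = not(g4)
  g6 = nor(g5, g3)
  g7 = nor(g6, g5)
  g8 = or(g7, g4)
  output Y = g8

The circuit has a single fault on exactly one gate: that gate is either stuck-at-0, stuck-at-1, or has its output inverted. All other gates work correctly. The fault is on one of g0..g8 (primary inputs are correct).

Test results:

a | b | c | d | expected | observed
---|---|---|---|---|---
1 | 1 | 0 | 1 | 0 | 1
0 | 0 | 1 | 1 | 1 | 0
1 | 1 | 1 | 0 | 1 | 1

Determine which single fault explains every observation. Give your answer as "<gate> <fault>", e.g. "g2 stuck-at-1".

Fault-free values for test 1 (a=1, b=1, c=0, d=1): g0=1, g1=1, g2=0, g3=1, g4=0, g5=1, g6=0, g7=0, g8=0, giving Y=0. Observed 1.
Test 1: faults giving observed 1 are {g0 stuck-at-0, g0 inverted output, g1 stuck-at-0, g1 inverted output, g3 stuck-at-0, g3 inverted output, g4 stuck-at-1, g4 inverted output, g5 stuck-at-0, g5 inverted output, g7 stuck-at-1, g7 inverted output, g8 stuck-at-1, g8 inverted output}.
Test 2 (a=0, b=0, c=1, d=1): fault-free g0=0, g1=0, g2=0, g3=0, g4=1, g5=0, g6=1, g7=0, g8=1 → 1; observed 0. Eliminates g0 stuck-at-0, g1 stuck-at-0, g1 inverted output, g3 stuck-at-0, g3 inverted output, g4 stuck-at-1, g5 stuck-at-0, g5 inverted output, g7 stuck-at-1, g7 inverted output, g8 stuck-at-1.
Test 3 (a=1, b=1, c=1, d=0): fault-free g0=1, g1=0, g2=0, g3=0, g4=1, g5=0, g6=1, g7=0, g8=1 → 1; observed 1. Eliminates g4 inverted output, g8 inverted output.
Only g0 inverted output is consistent with every test.

g0 inverted output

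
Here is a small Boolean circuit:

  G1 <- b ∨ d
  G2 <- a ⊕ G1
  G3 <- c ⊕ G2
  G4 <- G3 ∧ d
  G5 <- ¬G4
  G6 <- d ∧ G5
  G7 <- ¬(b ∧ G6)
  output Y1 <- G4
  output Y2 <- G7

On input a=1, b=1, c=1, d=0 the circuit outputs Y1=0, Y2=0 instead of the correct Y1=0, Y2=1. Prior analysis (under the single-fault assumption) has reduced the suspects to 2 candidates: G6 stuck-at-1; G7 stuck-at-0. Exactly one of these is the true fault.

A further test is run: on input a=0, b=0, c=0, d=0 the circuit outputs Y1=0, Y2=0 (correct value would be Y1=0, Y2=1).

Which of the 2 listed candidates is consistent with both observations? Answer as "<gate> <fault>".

Evaluate each candidate on input a=0, b=0, c=0, d=0:
  G6 stuck-at-1: G1=0, G2=0, G3=0, G4=0, G5=1, G6=1 [stuck-at-1], G7=1 → Y1=0, Y2=1 — eliminated
  G7 stuck-at-0: G1=0, G2=0, G3=0, G4=0, G5=1, G6=0, G7=0 [stuck-at-0] → Y1=0, Y2=0 — matches
Only G7 stuck-at-0 reproduces the observed Y1=0, Y2=0.

G7 stuck-at-0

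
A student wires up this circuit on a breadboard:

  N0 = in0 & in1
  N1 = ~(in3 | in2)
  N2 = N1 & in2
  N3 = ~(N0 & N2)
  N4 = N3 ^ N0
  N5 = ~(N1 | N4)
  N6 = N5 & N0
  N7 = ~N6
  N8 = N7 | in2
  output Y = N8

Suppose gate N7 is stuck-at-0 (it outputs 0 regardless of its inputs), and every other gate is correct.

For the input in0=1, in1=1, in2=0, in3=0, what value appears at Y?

Propagate with N7 forced: N0=1, N1=1, N2=0, N3=1, N4=0, N5=0, N6=0, N7=0 [stuck-at-0], N8=0.
So Y = 0. (Without the fault it would be 1.)

0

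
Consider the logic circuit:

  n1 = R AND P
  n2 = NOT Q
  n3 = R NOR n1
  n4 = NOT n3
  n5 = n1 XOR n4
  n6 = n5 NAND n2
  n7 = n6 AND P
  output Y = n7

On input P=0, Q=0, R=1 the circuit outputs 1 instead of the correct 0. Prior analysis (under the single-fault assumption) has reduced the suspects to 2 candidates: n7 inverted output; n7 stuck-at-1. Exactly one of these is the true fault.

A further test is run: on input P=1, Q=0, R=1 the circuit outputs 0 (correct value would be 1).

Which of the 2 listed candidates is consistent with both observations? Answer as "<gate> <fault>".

Evaluate each candidate on input P=1, Q=0, R=1:
  n7 inverted output: n1=1, n2=1, n3=0, n4=1, n5=0, n6=1, n7=0 [inverted output] → 0 — matches
  n7 stuck-at-1: n1=1, n2=1, n3=0, n4=1, n5=0, n6=1, n7=1 [stuck-at-1] → 1 — eliminated
Only n7 inverted output reproduces the observed 0.

n7 inverted output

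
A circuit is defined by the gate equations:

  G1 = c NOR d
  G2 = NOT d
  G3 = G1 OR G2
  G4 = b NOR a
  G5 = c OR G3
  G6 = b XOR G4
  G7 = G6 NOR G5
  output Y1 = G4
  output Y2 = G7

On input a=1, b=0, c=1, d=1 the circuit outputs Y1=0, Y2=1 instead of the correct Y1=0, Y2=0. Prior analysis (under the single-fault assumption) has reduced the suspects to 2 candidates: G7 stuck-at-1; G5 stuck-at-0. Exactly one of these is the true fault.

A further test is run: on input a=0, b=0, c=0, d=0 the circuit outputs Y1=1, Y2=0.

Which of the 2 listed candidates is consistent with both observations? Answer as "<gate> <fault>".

Evaluate each candidate on input a=0, b=0, c=0, d=0:
  G7 stuck-at-1: G1=1, G2=1, G3=1, G4=1, G5=1, G6=1, G7=1 [stuck-at-1] → Y1=1, Y2=1 — eliminated
  G5 stuck-at-0: G1=1, G2=1, G3=1, G4=1, G5=0 [stuck-at-0], G6=1, G7=0 → Y1=1, Y2=0 — matches
Only G5 stuck-at-0 reproduces the observed Y1=1, Y2=0.

G5 stuck-at-0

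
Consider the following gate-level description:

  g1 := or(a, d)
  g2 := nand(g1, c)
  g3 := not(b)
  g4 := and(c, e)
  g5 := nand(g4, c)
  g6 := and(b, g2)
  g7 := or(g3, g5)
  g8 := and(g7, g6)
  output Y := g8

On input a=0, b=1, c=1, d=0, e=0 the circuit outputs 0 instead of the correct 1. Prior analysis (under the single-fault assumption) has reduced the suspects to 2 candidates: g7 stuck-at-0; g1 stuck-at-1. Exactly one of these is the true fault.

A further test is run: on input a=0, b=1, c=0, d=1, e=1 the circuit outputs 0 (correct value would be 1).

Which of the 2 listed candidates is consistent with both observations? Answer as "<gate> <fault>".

g7 stuck-at-0

Evaluate each candidate on input a=0, b=1, c=0, d=1, e=1:
  g7 stuck-at-0: g1=1, g2=1, g3=0, g4=0, g5=1, g6=1, g7=0 [stuck-at-0], g8=0 → 0 — matches
  g1 stuck-at-1: g1=1 [stuck-at-1], g2=1, g3=0, g4=0, g5=1, g6=1, g7=1, g8=1 → 1 — eliminated
Only g7 stuck-at-0 reproduces the observed 0.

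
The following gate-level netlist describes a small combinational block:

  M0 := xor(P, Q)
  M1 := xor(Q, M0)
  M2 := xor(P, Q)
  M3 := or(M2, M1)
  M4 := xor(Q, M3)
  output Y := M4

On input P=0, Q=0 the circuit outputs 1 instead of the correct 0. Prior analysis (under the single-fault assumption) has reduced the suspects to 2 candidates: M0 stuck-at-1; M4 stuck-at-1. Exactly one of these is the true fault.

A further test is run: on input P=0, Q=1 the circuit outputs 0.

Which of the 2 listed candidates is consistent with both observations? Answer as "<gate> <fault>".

Evaluate each candidate on input P=0, Q=1:
  M0 stuck-at-1: M0=1 [stuck-at-1], M1=0, M2=1, M3=1, M4=0 → 0 — matches
  M4 stuck-at-1: M0=1, M1=0, M2=1, M3=1, M4=1 [stuck-at-1] → 1 — eliminated
Only M0 stuck-at-1 reproduces the observed 0.

M0 stuck-at-1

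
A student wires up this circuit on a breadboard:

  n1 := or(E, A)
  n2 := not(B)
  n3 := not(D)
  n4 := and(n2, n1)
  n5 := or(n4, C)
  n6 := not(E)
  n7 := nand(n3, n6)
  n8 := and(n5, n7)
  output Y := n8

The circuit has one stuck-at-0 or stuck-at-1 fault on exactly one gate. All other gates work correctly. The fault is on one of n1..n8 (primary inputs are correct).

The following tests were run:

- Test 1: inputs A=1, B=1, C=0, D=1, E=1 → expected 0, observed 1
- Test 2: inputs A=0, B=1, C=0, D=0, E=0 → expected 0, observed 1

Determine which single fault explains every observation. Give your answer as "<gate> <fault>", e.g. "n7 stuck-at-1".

n8 stuck-at-1

Fault-free values for test 1 (A=1, B=1, C=0, D=1, E=1): n1=1, n2=0, n3=0, n4=0, n5=0, n6=0, n7=1, n8=0, giving Y=0. Observed 1.
Test 1: faults giving observed 1 are {n2 stuck-at-1, n4 stuck-at-1, n5 stuck-at-1, n8 stuck-at-1}.
Test 2 (A=0, B=1, C=0, D=0, E=0): fault-free n1=0, n2=0, n3=1, n4=0, n5=0, n6=1, n7=0, n8=0 → 0; observed 1. Eliminates n2 stuck-at-1, n4 stuck-at-1, n5 stuck-at-1.
Only n8 stuck-at-1 is consistent with every test.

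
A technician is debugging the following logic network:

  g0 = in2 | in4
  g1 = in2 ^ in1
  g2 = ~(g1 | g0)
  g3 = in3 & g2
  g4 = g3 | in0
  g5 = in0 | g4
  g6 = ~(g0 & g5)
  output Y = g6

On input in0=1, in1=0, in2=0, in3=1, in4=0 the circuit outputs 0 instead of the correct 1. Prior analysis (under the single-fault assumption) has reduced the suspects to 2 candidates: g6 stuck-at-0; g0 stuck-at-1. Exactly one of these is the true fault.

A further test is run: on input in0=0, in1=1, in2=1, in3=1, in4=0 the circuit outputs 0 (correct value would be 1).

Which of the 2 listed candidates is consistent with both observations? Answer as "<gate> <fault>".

g6 stuck-at-0

Evaluate each candidate on input in0=0, in1=1, in2=1, in3=1, in4=0:
  g6 stuck-at-0: g0=1, g1=0, g2=0, g3=0, g4=0, g5=0, g6=0 [stuck-at-0] → 0 — matches
  g0 stuck-at-1: g0=1 [stuck-at-1], g1=0, g2=0, g3=0, g4=0, g5=0, g6=1 → 1 — eliminated
Only g6 stuck-at-0 reproduces the observed 0.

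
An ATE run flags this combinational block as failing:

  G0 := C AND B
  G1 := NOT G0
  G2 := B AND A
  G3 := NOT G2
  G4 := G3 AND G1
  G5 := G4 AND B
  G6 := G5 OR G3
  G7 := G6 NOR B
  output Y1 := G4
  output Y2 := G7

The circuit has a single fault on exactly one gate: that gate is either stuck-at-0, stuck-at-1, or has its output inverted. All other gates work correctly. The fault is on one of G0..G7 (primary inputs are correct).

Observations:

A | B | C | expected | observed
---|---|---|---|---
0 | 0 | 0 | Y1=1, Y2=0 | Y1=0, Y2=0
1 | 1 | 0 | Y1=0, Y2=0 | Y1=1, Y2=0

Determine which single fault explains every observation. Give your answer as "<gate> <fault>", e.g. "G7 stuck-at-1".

G4 inverted output

Fault-free values for test 1 (A=0, B=0, C=0): G0=0, G1=1, G2=0, G3=1, G4=1, G5=0, G6=1, G7=0, giving Y1=1, Y2=0. Observed Y1=0, Y2=0.
Test 1: faults giving observed Y1=0, Y2=0 are {G0 stuck-at-1, G0 inverted output, G1 stuck-at-0, G1 inverted output, G4 stuck-at-0, G4 inverted output}.
Test 2 (A=1, B=1, C=0): fault-free G0=0, G1=1, G2=1, G3=0, G4=0, G5=0, G6=0, G7=0 → Y1=0, Y2=0; observed Y1=1, Y2=0. Eliminates G0 stuck-at-1, G0 inverted output, G1 stuck-at-0, G1 inverted output, G4 stuck-at-0.
Only G4 inverted output is consistent with every test.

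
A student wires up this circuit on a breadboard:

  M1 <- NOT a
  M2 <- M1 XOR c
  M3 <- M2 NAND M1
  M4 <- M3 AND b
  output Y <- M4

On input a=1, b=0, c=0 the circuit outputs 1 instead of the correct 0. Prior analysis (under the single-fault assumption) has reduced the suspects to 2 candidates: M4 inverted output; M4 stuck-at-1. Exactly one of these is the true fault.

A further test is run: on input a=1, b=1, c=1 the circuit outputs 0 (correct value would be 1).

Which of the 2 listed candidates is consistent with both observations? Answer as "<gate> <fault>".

Evaluate each candidate on input a=1, b=1, c=1:
  M4 inverted output: M1=0, M2=1, M3=1, M4=0 [inverted output] → 0 — matches
  M4 stuck-at-1: M1=0, M2=1, M3=1, M4=1 [stuck-at-1] → 1 — eliminated
Only M4 inverted output reproduces the observed 0.

M4 inverted output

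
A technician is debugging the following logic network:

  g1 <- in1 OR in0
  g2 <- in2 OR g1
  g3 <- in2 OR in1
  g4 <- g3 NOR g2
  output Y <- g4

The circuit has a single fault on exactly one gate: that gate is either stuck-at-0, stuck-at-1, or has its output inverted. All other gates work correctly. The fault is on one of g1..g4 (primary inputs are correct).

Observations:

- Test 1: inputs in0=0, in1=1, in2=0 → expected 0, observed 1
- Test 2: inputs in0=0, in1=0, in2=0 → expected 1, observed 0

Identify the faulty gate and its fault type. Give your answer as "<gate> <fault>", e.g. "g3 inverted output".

g4 inverted output

Fault-free values for test 1 (in0=0, in1=1, in2=0): g1=1, g2=1, g3=1, g4=0, giving Y=0. Observed 1.
Test 1: faults giving observed 1 are {g4 stuck-at-1, g4 inverted output}.
Test 2 (in0=0, in1=0, in2=0): fault-free g1=0, g2=0, g3=0, g4=1 → 1; observed 0. Eliminates g4 stuck-at-1.
Only g4 inverted output is consistent with every test.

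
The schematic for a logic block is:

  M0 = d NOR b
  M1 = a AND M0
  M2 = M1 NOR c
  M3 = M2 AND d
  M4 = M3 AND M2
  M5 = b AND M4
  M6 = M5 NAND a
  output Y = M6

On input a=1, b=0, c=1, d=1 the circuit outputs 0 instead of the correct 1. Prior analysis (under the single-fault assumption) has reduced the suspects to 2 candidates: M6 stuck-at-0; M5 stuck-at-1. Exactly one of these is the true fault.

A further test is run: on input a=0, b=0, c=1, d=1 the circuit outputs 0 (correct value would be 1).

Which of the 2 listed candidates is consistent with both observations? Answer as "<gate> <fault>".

Evaluate each candidate on input a=0, b=0, c=1, d=1:
  M6 stuck-at-0: M0=0, M1=0, M2=0, M3=0, M4=0, M5=0, M6=0 [stuck-at-0] → 0 — matches
  M5 stuck-at-1: M0=0, M1=0, M2=0, M3=0, M4=0, M5=1 [stuck-at-1], M6=1 → 1 — eliminated
Only M6 stuck-at-0 reproduces the observed 0.

M6 stuck-at-0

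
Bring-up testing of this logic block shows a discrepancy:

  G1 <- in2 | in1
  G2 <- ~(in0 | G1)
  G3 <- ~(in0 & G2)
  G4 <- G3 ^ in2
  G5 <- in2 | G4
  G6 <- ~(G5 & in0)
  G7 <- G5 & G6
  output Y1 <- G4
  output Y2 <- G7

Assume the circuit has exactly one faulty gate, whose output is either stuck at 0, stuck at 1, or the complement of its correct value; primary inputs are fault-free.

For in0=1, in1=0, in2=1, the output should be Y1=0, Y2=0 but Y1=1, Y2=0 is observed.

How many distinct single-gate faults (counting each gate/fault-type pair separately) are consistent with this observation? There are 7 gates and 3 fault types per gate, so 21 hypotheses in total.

Fault-free: G1=1, G2=0, G3=1, G4=0, G5=1, G6=0, G7=0 → Y1=0, Y2=0. Observed Y1=1, Y2=0.
  G1: none of the 3 fault types match ✗
  G2: stuck-at-1, inverted output ✓; others ✗
  G3: stuck-at-0, inverted output ✓; others ✗
  G4: stuck-at-1, inverted output ✓; others ✗
  G5: none of the 3 fault types match ✗
  G6: none of the 3 fault types match ✗
  G7: none of the 3 fault types match ✗
Consistent faults: {G2 stuck-at-1, G2 inverted output, G3 stuck-at-0, G3 inverted output, G4 stuck-at-1, G4 inverted output} — 6 in all.

6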